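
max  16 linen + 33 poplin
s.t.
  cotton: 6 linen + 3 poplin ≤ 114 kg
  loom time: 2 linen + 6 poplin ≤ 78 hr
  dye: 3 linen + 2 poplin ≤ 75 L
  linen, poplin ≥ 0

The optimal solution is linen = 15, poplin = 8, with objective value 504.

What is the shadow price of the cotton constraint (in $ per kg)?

1

Check each constraint at x*: cotton 114/114 (tight); loom time 78/78 (tight); dye 61/75 (slack 14).
By complementary slackness, y = 0 for the non-binding constraint.
Dual feasibility on the basic columns requires 6·y_cotton + 2·y_loom time = 16, 3·y_cotton + 6·y_loom time = 33.
→ y_cotton = 1 and y_loom time = 5.
Shadow price of cotton = 1.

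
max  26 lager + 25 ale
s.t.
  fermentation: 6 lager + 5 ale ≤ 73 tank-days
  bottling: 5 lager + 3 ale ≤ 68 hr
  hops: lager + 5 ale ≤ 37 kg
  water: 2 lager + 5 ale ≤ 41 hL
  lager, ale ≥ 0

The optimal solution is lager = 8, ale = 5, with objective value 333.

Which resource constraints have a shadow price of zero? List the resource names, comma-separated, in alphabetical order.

bottling, hops

fermentation: 73/73 (binding)
bottling: 55/68 (slack 13)
hops: 33/37 (slack 4)
water: 41/41 (binding)
By complementary slackness, a constraint with positive slack has shadow price 0 → bottling, hops.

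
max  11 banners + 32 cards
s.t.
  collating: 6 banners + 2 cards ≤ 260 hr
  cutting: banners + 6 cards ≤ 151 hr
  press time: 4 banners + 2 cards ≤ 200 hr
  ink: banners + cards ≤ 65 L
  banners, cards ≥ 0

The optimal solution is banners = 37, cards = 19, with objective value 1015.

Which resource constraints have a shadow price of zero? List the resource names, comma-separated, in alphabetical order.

collating: 260/260 (binding)
cutting: 151/151 (binding)
press time: 186/200 (slack 14)
ink: 56/65 (slack 9)
By complementary slackness, a constraint with positive slack has shadow price 0 → ink, press time.

ink, press time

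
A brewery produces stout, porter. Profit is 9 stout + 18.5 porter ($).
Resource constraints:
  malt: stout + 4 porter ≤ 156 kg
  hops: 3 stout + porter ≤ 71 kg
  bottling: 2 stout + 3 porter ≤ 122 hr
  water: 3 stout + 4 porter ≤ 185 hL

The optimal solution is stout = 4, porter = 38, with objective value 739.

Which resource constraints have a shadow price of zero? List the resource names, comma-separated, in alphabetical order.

hops, water

malt: 156/156 (binding)
hops: 50/71 (slack 21)
bottling: 122/122 (binding)
water: 164/185 (slack 21)
By complementary slackness, a constraint with positive slack has shadow price 0 → hops, water.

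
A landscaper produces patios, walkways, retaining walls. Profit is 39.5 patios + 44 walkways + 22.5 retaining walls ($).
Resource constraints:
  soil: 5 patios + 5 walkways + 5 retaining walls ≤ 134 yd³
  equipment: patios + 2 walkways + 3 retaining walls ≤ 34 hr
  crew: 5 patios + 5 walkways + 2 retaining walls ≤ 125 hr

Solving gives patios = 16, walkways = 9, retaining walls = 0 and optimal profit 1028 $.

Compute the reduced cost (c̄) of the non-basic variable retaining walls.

At the optimum: soil uses 125 of 134 (slack = 9); equipment uses 34 of 34 (binding); crew uses 125 of 125 (binding).
Slack constraints have shadow price 0 (complementary slackness).
The binding rows give the dual system: 1·y_equipment + 5·y_crew = 39.5 and 2·y_equipment + 5·y_crew = 44.
This yields shadow prices y_equipment = 4.5, y_crew = 7.
Reduced cost of retaining walls: c₃ − yᵀa₃ = 22.5 − (4.5·3 + 7·2) = 22.5 − 27.5 = -5.

-5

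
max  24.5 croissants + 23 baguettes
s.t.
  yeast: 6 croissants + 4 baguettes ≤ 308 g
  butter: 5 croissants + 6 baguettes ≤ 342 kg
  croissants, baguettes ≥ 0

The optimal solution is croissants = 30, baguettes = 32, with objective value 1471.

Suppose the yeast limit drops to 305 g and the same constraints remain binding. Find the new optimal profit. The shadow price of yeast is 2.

1465

Δb = -3, so new z* = 1471 + (2)·(-3) = 1471 − 6 = 1465.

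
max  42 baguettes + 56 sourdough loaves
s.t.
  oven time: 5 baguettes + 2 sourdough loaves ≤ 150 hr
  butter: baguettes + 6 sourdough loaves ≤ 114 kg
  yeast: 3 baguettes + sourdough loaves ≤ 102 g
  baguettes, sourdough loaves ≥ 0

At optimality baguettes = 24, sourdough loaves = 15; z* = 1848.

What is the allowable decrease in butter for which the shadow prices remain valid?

Binding constraints: oven time, butter. The basis is B = [[5,2],[1,6]] with det 28.
Per unit decrease in butter, x* moves by d = (0.0714, -0.1786).
The basis stays optimal until sourdough loaves reaches 0; allowable decrease = 84 kg.

84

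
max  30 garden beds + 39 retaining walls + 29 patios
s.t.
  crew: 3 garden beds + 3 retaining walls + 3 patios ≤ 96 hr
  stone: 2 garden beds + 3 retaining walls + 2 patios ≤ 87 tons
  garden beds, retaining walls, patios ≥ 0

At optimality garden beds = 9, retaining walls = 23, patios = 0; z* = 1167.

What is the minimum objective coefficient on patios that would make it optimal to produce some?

30

Both crew and stone are binding at x*.
Dual feasibility on the basic columns requires 3·y_crew + 2·y_stone = 30, 3·y_crew + 3·y_stone = 39.
Solving: y_crew = 4, y_stone = 9.
patios enters the basis when its profit ≥ yᵀa₃ = 4·3 + 9·2 = 30.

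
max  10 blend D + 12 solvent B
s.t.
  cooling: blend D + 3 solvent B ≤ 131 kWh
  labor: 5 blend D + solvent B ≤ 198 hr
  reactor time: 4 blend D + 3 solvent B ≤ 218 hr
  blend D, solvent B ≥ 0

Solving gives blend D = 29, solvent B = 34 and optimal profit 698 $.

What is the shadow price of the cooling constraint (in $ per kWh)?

2

Check each constraint at x*: cooling 131/131 (tight); labor 179/198 (slack 19); reactor time 218/218 (tight).
Slack constraints have shadow price 0 (complementary slackness).
From A_Bᵀ y = c: 1·y_cooling + 4·y_reactor time = 10; 3·y_cooling + 3·y_reactor time = 12.
→ y_cooling = 2 and y_reactor time = 2.
Shadow price of cooling = 2.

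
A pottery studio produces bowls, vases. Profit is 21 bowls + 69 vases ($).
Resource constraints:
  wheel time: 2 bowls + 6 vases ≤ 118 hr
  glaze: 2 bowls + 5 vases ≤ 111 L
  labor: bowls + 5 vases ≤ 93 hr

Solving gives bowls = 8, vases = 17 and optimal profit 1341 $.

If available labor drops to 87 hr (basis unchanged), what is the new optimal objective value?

1323

Binding: wheel time and labor. Non-binding: glaze (10 unused).
Since glaze is not tight, its dual is 0.
The binding rows give the dual system: 2·y_wheel time + 1·y_labor = 21 and 6·y_wheel time + 5·y_labor = 69.
Solving: y_wheel time = 9, y_labor = 3.
Δz = y_labor·Δb = 3 × (-6) = -18, so new z* = 1341 − 18 = 1323.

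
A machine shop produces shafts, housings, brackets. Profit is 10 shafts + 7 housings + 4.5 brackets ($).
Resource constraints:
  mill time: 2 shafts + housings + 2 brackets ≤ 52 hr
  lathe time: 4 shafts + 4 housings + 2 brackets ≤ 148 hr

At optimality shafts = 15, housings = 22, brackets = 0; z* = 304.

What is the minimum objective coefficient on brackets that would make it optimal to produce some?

Check each constraint at x*: mill time 52/52 (tight); lathe time 148/148 (tight).
The binding rows give the dual system: 2·y_mill time + 4·y_lathe time = 10 and 1·y_mill time + 4·y_lathe time = 7.
→ y_mill time = 3 and y_lathe time = 1.
brackets enters the basis when its profit ≥ yᵀa₃ = 3·2 + 1·2 = 8.

8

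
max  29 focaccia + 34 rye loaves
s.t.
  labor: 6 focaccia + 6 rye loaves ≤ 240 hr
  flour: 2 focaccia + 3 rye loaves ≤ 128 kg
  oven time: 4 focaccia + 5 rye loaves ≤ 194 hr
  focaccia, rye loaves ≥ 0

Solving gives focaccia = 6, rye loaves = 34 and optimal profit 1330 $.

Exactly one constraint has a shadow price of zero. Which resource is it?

labor: 240/240 (binding)
flour: 114/128 (slack 14)
oven time: 194/194 (binding)
By complementary slackness, a constraint with positive slack has shadow price 0 → flour.

flour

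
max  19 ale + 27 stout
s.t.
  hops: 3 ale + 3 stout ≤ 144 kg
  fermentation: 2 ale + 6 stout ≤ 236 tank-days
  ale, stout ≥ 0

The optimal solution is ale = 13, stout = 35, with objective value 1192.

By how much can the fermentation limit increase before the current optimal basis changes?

Binding constraints: hops, fermentation. The basis is B = [[3,3],[2,6]] with det 12.
Per unit increase in fermentation, x* moves by d = (-0.25, 0.25).
The basis stays optimal until ale reaches 0; allowable increase = 52 tank-days.

52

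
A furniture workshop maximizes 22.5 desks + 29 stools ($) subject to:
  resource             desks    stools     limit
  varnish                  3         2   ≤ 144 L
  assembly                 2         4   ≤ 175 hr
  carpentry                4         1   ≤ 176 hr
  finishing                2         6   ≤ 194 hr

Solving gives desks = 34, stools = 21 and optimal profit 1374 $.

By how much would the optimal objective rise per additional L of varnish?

Check each constraint at x*: varnish 144/144 (tight); assembly 152/175 (slack 23); carpentry 157/176 (slack 19); finishing 194/194 (tight).
Slack constraints have shadow price 0 (complementary slackness).
Dual feasibility on the basic columns requires 3·y_varnish + 2·y_finishing = 22.5, 2·y_varnish + 6·y_finishing = 29.
This yields shadow prices y_varnish = 5.5, y_finishing = 3.
Shadow price of varnish = 5.5.

5.5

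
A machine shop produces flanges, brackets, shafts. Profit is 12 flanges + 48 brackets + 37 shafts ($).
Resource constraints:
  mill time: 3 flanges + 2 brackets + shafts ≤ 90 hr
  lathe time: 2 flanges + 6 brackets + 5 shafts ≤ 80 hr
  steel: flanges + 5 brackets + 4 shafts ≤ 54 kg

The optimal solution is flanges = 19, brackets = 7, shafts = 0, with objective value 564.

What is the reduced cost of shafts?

-2

Check each constraint at x*: mill time 71/90 (slack 19); lathe time 80/80 (tight); steel 54/54 (tight).
Slack constraints have shadow price 0 (complementary slackness).
From A_Bᵀ y = c: 2·y_lathe time + 1·y_steel = 12; 6·y_lathe time + 5·y_steel = 48.
→ y_lathe time = 3 and y_steel = 6.
Reduced cost of shafts: c₃ − yᵀa₃ = 37 − (3·5 + 6·4) = 37 − 39 = -2.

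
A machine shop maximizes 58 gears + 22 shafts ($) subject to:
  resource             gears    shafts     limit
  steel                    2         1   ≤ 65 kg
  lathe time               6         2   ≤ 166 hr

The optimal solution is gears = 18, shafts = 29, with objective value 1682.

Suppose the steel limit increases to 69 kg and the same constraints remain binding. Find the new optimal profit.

Check each constraint at x*: steel 65/65 (tight); lathe time 166/166 (tight).
The binding rows give the dual system: 2·y_steel + 6·y_lathe time = 58 and 1·y_steel + 2·y_lathe time = 22.
This yields shadow prices y_steel = 8, y_lathe time = 7.
Δz = y_steel·Δb = 8 × (4) = 32, so new z* = 1682 + 32 = 1714.

1714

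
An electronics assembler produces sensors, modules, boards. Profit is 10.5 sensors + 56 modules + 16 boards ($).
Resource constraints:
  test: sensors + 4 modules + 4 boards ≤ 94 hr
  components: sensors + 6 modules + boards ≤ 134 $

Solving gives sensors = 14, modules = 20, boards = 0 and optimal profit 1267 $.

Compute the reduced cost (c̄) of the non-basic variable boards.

-5

Check each constraint at x*: test 94/94 (tight); components 134/134 (tight).
The binding rows give the dual system: 1·y_test + 1·y_components = 10.5 and 4·y_test + 6·y_components = 56.
This yields shadow prices y_test = 3.5, y_components = 7.
Reduced cost of boards: c₃ − yᵀa₃ = 16 − (3.5·4 + 7·1) = 16 − 21 = -5.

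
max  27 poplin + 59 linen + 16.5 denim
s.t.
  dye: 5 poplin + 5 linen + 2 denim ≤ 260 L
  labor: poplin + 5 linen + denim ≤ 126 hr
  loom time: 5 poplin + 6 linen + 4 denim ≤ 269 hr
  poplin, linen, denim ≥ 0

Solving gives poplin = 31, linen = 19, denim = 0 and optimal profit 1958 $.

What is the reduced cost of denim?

Binding: labor and loom time. Non-binding: dye (10 unused).
Since dye is not tight, its dual is 0.
The binding rows give the dual system: 1·y_labor + 5·y_loom time = 27 and 5·y_labor + 6·y_loom time = 59.
Solving: y_labor = 7, y_loom time = 4.
Reduced cost of denim: c₃ − yᵀa₃ = 16.5 − (7·1 + 4·4) = 16.5 − 23 = -6.5.

-6.5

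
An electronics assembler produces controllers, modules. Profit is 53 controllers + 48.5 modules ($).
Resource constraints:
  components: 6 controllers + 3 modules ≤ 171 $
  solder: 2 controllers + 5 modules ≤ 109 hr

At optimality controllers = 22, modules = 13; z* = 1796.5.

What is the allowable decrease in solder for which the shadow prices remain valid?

52

Binding constraints: components, solder. The basis is B = [[6,3],[2,5]] with det 24.
Per unit decrease in solder, x* moves by d = (0.125, -0.25).
The basis stays optimal until modules reaches 0; allowable decrease = 52 hr.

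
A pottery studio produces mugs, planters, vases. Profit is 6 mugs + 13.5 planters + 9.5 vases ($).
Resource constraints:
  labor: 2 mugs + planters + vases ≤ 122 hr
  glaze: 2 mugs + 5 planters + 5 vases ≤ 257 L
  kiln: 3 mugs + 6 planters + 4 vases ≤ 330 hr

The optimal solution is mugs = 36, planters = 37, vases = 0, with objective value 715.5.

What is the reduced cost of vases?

At the optimum: labor uses 109 of 122 (slack = 13); glaze uses 257 of 257 (binding); kiln uses 330 of 330 (binding).
By complementary slackness, y = 0 for the non-binding constraint.
From A_Bᵀ y = c: 2·y_glaze + 3·y_kiln = 6; 5·y_glaze + 6·y_kiln = 13.5.
This yields shadow prices y_glaze = 1.5, y_kiln = 1.
Reduced cost of vases: c₃ − yᵀa₃ = 9.5 − (1.5·5 + 1·4) = 9.5 − 11.5 = -2.

-2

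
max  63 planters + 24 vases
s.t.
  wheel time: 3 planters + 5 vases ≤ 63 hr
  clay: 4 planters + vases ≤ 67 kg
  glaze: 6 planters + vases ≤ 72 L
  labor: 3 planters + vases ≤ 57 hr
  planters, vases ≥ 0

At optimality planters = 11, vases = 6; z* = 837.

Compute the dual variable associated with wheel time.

Check each constraint at x*: wheel time 63/63 (tight); clay 50/67 (slack 17); glaze 72/72 (tight); labor 39/57 (slack 18).
By complementary slackness, y = 0 for the non-binding constraints.
From A_Bᵀ y = c: 3·y_wheel time + 6·y_glaze = 63; 5·y_wheel time + 1·y_glaze = 24.
This yields shadow prices y_wheel time = 3, y_glaze = 9.
Shadow price of wheel time = 3.

3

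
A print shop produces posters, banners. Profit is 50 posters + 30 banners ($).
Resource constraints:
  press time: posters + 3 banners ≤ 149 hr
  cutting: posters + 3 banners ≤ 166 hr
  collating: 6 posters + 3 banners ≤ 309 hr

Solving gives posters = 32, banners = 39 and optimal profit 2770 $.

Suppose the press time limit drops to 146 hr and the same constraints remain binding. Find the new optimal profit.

2764

Check each constraint at x*: press time 149/149 (tight); cutting 149/166 (slack 17); collating 309/309 (tight).
Since cutting is not tight, its dual is 0.
The binding rows give the dual system: 1·y_press time + 6·y_collating = 50 and 3·y_press time + 3·y_collating = 30.
This yields shadow prices y_press time = 2, y_collating = 8.
Δz = y_press time·Δb = 2 × (-3) = -6, so new z* = 2770 − 6 = 2764.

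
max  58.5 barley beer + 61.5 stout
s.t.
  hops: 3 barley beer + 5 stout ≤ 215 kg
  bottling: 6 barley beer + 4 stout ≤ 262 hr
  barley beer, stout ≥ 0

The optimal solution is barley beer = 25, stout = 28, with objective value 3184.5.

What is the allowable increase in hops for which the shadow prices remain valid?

112.5

Binding constraints: hops, bottling. The basis is B = [[3,5],[6,4]] with det -18.
Per unit increase in hops, x* moves by d = (-0.2222, 0.3333).
The basis stays optimal until barley beer reaches 0; allowable increase = 112.5 kg.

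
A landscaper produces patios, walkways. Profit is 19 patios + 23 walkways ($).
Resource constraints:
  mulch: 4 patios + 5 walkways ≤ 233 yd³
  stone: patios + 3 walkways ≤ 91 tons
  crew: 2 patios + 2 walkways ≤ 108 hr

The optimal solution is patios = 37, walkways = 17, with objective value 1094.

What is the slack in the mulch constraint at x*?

0

mulch used = 4·37 + 5·17 = 233; slack = 233 − 233 = 0.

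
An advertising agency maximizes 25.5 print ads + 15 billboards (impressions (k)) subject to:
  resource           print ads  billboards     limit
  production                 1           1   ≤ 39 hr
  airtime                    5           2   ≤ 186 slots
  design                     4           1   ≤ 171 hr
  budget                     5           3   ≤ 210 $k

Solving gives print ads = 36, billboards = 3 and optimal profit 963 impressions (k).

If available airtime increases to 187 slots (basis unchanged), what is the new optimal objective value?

966.5

Binding: production and airtime. Non-binding: design (24 unused), budget (21 unused).
Slack constraints have shadow price 0 (complementary slackness).
Dual feasibility on the basic columns requires 1·y_production + 5·y_airtime = 25.5, 1·y_production + 2·y_airtime = 15.
Solving: y_production = 8, y_airtime = 3.5.
Δz = y_airtime·Δb = 3.5 × (1) = 3.5, so new z* = 963 + 3.5 = 966.5.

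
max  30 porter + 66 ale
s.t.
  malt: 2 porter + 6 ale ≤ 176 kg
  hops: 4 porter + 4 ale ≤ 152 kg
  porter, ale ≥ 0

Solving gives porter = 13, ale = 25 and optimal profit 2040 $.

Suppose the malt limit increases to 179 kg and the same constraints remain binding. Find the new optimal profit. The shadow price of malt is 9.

2067

Δb = 3, so new z* = 2040 + (9)·(3) = 2040 + 27 = 2067.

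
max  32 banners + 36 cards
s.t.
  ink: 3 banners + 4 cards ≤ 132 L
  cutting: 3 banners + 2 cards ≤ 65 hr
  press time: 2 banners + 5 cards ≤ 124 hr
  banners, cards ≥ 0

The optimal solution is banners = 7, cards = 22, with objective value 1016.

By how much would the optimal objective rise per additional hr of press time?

4

Check each constraint at x*: ink 109/132 (slack 23); cutting 65/65 (tight); press time 124/124 (tight).
Slack constraints have shadow price 0 (complementary slackness).
The binding rows give the dual system: 3·y_cutting + 2·y_press time = 32 and 2·y_cutting + 5·y_press time = 36.
Solving: y_cutting = 8, y_press time = 4.
Shadow price of press time = 4.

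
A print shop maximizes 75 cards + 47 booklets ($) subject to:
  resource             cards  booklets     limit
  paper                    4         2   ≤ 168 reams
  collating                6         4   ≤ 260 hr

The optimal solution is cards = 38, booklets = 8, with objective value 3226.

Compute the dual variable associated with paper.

4.5

Both paper and collating are binding at x*.
The binding rows give the dual system: 4·y_paper + 6·y_collating = 75 and 2·y_paper + 4·y_collating = 47.
This yields shadow prices y_paper = 4.5, y_collating = 9.5.
Shadow price of paper = 4.5.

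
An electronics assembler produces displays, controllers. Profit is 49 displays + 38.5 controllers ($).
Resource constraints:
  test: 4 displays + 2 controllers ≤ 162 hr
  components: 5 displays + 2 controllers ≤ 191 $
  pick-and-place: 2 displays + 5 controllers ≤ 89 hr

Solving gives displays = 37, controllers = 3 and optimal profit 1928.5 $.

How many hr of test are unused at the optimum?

test used = 4·37 + 2·3 = 154; slack = 162 − 154 = 8.

8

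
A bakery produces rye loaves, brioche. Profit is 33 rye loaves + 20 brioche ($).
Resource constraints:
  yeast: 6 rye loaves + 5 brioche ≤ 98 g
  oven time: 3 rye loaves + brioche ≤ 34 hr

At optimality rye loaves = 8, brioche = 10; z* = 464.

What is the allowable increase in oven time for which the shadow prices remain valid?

15

Binding constraints: yeast, oven time. The basis is B = [[6,5],[3,1]] with det -9.
Per unit increase in oven time, x* moves by d = (0.5556, -0.6667).
The basis stays optimal until brioche reaches 0; allowable increase = 15 hr.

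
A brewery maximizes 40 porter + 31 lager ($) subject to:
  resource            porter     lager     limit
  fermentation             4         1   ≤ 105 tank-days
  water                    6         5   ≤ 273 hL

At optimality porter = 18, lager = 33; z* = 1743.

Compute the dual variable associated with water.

6

At the optimum: fermentation uses 105 of 105 (binding); water uses 273 of 273 (binding).
Dual feasibility on the basic columns requires 4·y_fermentation + 6·y_water = 40, 1·y_fermentation + 5·y_water = 31.
→ y_fermentation = 1 and y_water = 6.
Shadow price of water = 6.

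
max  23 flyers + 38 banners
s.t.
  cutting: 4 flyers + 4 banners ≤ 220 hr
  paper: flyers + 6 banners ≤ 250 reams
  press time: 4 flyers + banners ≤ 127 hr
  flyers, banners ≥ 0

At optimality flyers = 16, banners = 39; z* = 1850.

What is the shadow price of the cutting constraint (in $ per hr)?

5

At the optimum: cutting uses 220 of 220 (binding); paper uses 250 of 250 (binding); press time uses 103 of 127 (slack = 24).
Since press time is not tight, its dual is 0.
From A_Bᵀ y = c: 4·y_cutting + 1·y_paper = 23; 4·y_cutting + 6·y_paper = 38.
Solving: y_cutting = 5, y_paper = 3.
Shadow price of cutting = 5.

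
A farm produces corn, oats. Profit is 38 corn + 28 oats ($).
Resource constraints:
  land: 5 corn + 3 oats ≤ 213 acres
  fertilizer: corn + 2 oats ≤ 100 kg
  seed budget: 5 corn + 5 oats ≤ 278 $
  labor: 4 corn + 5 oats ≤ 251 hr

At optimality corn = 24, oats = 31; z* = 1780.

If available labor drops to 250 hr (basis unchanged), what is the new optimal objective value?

1778

At the optimum: land uses 213 of 213 (binding); fertilizer uses 86 of 100 (slack = 14); seed budget uses 275 of 278 (slack = 3); labor uses 251 of 251 (binding).
Since fertilizer, seed budget are not tight, their duals are 0.
The binding rows give the dual system: 5·y_land + 4·y_labor = 38 and 3·y_land + 5·y_labor = 28.
→ y_land = 6 and y_labor = 2.
Δz = y_labor·Δb = 2 × (-1) = -2, so new z* = 1780 − 2 = 1778.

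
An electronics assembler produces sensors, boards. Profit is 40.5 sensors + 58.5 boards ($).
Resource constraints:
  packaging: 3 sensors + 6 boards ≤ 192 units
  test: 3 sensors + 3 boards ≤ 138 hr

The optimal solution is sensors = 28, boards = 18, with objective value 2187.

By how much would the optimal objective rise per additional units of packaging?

Both packaging and test are binding at x*.
Dual feasibility on the basic columns requires 3·y_packaging + 3·y_test = 40.5, 6·y_packaging + 3·y_test = 58.5.
This yields shadow prices y_packaging = 6, y_test = 7.5.
Shadow price of packaging = 6.

6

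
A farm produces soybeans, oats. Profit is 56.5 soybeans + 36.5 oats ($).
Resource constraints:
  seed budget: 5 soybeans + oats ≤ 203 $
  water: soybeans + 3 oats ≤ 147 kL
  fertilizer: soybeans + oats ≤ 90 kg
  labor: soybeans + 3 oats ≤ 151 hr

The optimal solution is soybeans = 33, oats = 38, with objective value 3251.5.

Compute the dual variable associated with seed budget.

9.5

Check each constraint at x*: seed budget 203/203 (tight); water 147/147 (tight); fertilizer 71/90 (slack 19); labor 147/151 (slack 4).
By complementary slackness, y = 0 for the non-binding constraints.
From A_Bᵀ y = c: 5·y_seed budget + 1·y_water = 56.5; 1·y_seed budget + 3·y_water = 36.5.
This yields shadow prices y_seed budget = 9.5, y_water = 9.
Shadow price of seed budget = 9.5.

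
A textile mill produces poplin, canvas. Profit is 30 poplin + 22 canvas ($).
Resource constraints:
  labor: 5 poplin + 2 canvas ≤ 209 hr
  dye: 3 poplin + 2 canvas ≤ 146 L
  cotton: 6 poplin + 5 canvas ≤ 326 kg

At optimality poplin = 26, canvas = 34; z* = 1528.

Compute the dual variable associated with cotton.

2

At the optimum: labor uses 198 of 209 (slack = 11); dye uses 146 of 146 (binding); cotton uses 326 of 326 (binding).
Slack constraints have shadow price 0 (complementary slackness).
The binding rows give the dual system: 3·y_dye + 6·y_cotton = 30 and 2·y_dye + 5·y_cotton = 22.
→ y_dye = 6 and y_cotton = 2.
Shadow price of cotton = 2.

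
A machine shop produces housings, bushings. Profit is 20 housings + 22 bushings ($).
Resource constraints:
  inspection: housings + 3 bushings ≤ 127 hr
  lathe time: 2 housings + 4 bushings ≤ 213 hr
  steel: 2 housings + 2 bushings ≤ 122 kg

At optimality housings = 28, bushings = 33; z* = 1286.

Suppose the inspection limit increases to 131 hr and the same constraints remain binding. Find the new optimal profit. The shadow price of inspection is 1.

1290

Δb = 4, so new z* = 1286 + (1)·(4) = 1286 + 4 = 1290.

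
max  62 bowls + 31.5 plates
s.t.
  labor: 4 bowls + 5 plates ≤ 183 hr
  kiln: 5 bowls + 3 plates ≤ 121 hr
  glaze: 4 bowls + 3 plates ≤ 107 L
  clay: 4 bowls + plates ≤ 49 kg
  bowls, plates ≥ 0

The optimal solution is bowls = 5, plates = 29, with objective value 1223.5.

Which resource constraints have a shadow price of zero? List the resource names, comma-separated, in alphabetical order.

kiln, labor

labor: 165/183 (slack 18)
kiln: 112/121 (slack 9)
glaze: 107/107 (binding)
clay: 49/49 (binding)
By complementary slackness, a constraint with positive slack has shadow price 0 → kiln, labor.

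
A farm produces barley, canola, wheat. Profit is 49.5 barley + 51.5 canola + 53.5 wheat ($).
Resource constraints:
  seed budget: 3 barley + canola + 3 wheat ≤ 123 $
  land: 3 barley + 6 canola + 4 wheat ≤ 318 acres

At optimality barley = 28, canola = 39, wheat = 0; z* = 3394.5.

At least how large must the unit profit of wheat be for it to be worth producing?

At the optimum: seed budget uses 123 of 123 (binding); land uses 318 of 318 (binding).
Dual feasibility on the basic columns requires 3·y_seed budget + 3·y_land = 49.5, 1·y_seed budget + 6·y_land = 51.5.
This yields shadow prices y_seed budget = 9.5, y_land = 7.
wheat enters the basis when its profit ≥ yᵀa₃ = 9.5·3 + 7·4 = 56.5.

56.5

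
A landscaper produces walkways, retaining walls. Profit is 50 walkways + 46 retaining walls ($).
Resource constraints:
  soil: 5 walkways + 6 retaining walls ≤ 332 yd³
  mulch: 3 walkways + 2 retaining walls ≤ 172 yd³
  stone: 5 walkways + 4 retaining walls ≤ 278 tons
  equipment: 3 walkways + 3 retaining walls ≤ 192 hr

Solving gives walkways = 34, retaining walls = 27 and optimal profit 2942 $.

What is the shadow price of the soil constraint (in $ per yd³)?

3

Binding: soil and stone. Non-binding: mulch (16 unused), equipment (9 unused).
Slack constraints have shadow price 0 (complementary slackness).
Dual feasibility on the basic columns requires 5·y_soil + 5·y_stone = 50, 6·y_soil + 4·y_stone = 46.
→ y_soil = 3 and y_stone = 7.
Shadow price of soil = 3.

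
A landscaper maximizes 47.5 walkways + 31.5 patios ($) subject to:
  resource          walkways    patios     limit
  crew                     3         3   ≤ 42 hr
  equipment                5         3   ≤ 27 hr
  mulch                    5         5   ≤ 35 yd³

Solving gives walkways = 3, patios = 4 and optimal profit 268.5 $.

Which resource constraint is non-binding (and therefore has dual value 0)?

crew: 21/42 (slack 21)
equipment: 27/27 (binding)
mulch: 35/35 (binding)
By complementary slackness, a constraint with positive slack has shadow price 0 → crew.

crew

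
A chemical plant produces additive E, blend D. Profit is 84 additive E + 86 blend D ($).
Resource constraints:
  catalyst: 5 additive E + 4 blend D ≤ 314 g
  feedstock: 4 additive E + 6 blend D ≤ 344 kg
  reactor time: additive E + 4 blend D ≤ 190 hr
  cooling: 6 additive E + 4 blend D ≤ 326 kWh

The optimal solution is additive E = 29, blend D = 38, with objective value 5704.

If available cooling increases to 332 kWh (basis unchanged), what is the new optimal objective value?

Binding: feedstock and cooling. Non-binding: catalyst (17 unused), reactor time (9 unused).
By complementary slackness, y = 0 for the non-binding constraints.
From A_Bᵀ y = c: 4·y_feedstock + 6·y_cooling = 84; 6·y_feedstock + 4·y_cooling = 86.
Solving: y_feedstock = 9, y_cooling = 8.
Δz = y_cooling·Δb = 8 × (6) = 48, so new z* = 5704 + 48 = 5752.

5752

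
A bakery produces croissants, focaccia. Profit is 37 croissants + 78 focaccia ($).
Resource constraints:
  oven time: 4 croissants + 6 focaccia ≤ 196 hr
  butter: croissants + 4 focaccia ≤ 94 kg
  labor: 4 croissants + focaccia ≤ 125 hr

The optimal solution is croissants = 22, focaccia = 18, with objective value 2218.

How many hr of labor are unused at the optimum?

labor used = 4·22 + 1·18 = 106; slack = 125 − 106 = 19.

19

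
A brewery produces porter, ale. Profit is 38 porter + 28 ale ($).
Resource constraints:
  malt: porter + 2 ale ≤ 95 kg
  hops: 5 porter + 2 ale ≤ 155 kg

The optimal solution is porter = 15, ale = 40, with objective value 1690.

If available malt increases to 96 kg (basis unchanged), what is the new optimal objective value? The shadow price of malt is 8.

1698

Δb = 1, so new z* = 1690 + (8)·(1) = 1690 + 8 = 1698.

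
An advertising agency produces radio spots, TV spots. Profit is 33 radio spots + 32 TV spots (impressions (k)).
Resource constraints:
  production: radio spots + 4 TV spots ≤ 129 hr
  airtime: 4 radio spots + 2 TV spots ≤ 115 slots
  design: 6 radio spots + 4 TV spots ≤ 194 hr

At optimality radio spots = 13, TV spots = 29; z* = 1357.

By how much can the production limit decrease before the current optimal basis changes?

Binding constraints: production, design. The basis is B = [[1,4],[6,4]] with det -20.
Per unit decrease in production, x* moves by d = (0.2, -0.3).
The basis stays optimal until airtime becomes binding; allowable decrease = 25 hr.

25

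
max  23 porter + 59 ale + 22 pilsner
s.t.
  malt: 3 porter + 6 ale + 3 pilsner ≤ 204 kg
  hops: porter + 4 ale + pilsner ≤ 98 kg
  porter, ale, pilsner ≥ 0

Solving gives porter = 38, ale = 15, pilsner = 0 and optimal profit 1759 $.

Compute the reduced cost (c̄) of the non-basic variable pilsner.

-1

At the optimum: malt uses 204 of 204 (binding); hops uses 98 of 98 (binding).
From A_Bᵀ y = c: 3·y_malt + 1·y_hops = 23; 6·y_malt + 4·y_hops = 59.
→ y_malt = 5.5 and y_hops = 6.5.
Reduced cost of pilsner: c₃ − yᵀa₃ = 22 − (5.5·3 + 6.5·1) = 22 − 23 = -1.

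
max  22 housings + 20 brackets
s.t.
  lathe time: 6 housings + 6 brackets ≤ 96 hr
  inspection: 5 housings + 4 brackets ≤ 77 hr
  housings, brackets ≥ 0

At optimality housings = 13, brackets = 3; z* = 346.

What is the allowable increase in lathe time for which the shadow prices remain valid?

19.5

Binding constraints: lathe time, inspection. The basis is B = [[6,6],[5,4]] with det -6.
Per unit increase in lathe time, x* moves by d = (-0.6667, 0.8333).
The basis stays optimal until housings reaches 0; allowable increase = 19.5 hr.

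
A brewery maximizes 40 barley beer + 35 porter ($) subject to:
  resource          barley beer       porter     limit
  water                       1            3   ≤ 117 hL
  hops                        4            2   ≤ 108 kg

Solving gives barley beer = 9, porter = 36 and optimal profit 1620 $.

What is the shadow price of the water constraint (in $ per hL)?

At the optimum: water uses 117 of 117 (binding); hops uses 108 of 108 (binding).
Dual feasibility on the basic columns requires 1·y_water + 4·y_hops = 40, 3·y_water + 2·y_hops = 35.
→ y_water = 6 and y_hops = 8.5.
Shadow price of water = 6.

6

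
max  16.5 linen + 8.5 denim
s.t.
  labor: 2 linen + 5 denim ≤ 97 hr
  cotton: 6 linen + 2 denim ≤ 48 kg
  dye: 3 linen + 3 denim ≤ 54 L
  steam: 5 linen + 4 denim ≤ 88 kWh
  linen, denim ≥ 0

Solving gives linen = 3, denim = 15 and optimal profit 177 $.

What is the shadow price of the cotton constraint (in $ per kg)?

Binding: cotton and dye. Non-binding: labor (16 unused), steam (13 unused).
By complementary slackness, y = 0 for the non-binding constraints.
Dual feasibility on the basic columns requires 6·y_cotton + 3·y_dye = 16.5, 2·y_cotton + 3·y_dye = 8.5.
This yields shadow prices y_cotton = 2, y_dye = 1.5.
Shadow price of cotton = 2.

2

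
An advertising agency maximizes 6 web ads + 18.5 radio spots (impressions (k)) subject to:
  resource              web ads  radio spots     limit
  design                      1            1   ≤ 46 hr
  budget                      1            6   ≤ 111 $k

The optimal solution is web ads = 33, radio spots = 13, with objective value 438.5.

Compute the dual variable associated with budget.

2.5

At the optimum: design uses 46 of 46 (binding); budget uses 111 of 111 (binding).
The binding rows give the dual system: 1·y_design + 1·y_budget = 6 and 1·y_design + 6·y_budget = 18.5.
→ y_design = 3.5 and y_budget = 2.5.
Shadow price of budget = 2.5.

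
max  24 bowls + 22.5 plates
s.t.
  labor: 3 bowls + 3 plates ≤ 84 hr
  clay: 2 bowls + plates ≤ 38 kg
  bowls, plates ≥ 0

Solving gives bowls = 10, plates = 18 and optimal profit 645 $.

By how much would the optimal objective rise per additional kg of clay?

Check each constraint at x*: labor 84/84 (tight); clay 38/38 (tight).
From A_Bᵀ y = c: 3·y_labor + 2·y_clay = 24; 3·y_labor + 1·y_clay = 22.5.
→ y_labor = 7 and y_clay = 1.5.
Shadow price of clay = 1.5.

1.5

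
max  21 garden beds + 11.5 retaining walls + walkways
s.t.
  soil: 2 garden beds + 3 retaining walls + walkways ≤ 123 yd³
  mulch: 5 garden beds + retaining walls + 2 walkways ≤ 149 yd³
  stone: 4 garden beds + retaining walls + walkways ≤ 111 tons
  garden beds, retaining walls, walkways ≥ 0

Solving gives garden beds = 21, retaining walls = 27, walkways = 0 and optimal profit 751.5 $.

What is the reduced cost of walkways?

-5.5

At the optimum: soil uses 123 of 123 (binding); mulch uses 132 of 149 (slack = 17); stone uses 111 of 111 (binding).
Since mulch is not tight, its dual is 0.
From A_Bᵀ y = c: 2·y_soil + 4·y_stone = 21; 3·y_soil + 1·y_stone = 11.5.
Solving: y_soil = 2.5, y_stone = 4.
Reduced cost of walkways: c₃ − yᵀa₃ = 1 − (2.5·1 + 4·1) = 1 − 6.5 = -5.5.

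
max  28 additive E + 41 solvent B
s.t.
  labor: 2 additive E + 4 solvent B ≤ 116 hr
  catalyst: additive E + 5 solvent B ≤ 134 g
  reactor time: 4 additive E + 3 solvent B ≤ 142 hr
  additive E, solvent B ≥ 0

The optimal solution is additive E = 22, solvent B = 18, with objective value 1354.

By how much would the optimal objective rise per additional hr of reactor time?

3

Binding: labor and reactor time. Non-binding: catalyst (22 unused).
Since catalyst is not tight, its dual is 0.
The binding rows give the dual system: 2·y_labor + 4·y_reactor time = 28 and 4·y_labor + 3·y_reactor time = 41.
→ y_labor = 8 and y_reactor time = 3.
Shadow price of reactor time = 3.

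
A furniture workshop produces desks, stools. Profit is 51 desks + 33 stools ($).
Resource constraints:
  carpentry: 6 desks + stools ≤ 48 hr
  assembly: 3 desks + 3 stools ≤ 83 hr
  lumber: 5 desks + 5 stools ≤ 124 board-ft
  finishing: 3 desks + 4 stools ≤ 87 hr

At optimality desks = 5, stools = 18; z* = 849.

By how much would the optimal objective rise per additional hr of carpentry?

Check each constraint at x*: carpentry 48/48 (tight); assembly 69/83 (slack 14); lumber 115/124 (slack 9); finishing 87/87 (tight).
By complementary slackness, y = 0 for the non-binding constraints.
Dual feasibility on the basic columns requires 6·y_carpentry + 3·y_finishing = 51, 1·y_carpentry + 4·y_finishing = 33.
This yields shadow prices y_carpentry = 5, y_finishing = 7.
Shadow price of carpentry = 5.

5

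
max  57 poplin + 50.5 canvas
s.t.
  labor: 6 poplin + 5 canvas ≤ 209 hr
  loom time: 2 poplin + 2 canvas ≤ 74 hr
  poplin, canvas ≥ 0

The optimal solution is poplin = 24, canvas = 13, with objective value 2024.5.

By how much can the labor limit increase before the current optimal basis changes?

13

Binding constraints: labor, loom time. The basis is B = [[6,5],[2,2]] with det 2.
Per unit increase in labor, x* moves by d = (1, -1).
The basis stays optimal until canvas reaches 0; allowable increase = 13 hr.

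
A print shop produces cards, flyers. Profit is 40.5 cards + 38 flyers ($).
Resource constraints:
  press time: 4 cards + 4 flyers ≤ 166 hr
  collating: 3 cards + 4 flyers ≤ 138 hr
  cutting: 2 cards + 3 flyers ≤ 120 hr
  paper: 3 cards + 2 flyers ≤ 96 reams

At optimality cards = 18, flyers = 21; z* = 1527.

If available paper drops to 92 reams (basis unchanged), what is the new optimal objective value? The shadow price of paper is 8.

Δb = -4, so new z* = 1527 + (8)·(-4) = 1527 − 32 = 1495.

1495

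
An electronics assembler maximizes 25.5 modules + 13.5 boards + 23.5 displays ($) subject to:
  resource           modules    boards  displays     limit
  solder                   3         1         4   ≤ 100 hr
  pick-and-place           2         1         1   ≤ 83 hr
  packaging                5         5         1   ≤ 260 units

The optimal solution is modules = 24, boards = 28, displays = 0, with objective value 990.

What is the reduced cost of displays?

Binding: solder and packaging. Non-binding: pick-and-place (7 unused).
By complementary slackness, y = 0 for the non-binding constraint.
Dual feasibility on the basic columns requires 3·y_solder + 5·y_packaging = 25.5, 1·y_solder + 5·y_packaging = 13.5.
→ y_solder = 6 and y_packaging = 1.5.
Reduced cost of displays: c₃ − yᵀa₃ = 23.5 − (6·4 + 1.5·1) = 23.5 − 25.5 = -2.

-2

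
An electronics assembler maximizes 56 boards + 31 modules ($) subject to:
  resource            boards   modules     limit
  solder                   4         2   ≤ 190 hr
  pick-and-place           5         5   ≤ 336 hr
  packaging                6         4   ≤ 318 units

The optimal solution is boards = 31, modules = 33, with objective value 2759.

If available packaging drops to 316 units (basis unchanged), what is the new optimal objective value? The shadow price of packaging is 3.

Δb = -2, so new z* = 2759 + (3)·(-2) = 2759 − 6 = 2753.

2753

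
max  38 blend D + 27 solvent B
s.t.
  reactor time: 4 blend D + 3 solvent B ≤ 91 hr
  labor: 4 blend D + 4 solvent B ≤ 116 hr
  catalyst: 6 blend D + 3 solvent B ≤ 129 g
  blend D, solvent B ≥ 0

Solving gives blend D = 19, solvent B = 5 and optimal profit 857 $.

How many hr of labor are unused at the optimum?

20

labor used = 4·19 + 4·5 = 96; slack = 116 − 96 = 20.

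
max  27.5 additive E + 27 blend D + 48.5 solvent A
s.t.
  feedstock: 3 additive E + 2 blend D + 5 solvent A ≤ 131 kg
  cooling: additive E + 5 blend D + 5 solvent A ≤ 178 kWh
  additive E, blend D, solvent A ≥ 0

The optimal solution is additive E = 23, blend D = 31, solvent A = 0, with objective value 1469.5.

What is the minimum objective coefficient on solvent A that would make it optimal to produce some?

At the optimum: feedstock uses 131 of 131 (binding); cooling uses 178 of 178 (binding).
The binding rows give the dual system: 3·y_feedstock + 1·y_cooling = 27.5 and 2·y_feedstock + 5·y_cooling = 27.
Solving: y_feedstock = 8.5, y_cooling = 2.
solvent A enters the basis when its profit ≥ yᵀa₃ = 8.5·5 + 2·5 = 52.5.

52.5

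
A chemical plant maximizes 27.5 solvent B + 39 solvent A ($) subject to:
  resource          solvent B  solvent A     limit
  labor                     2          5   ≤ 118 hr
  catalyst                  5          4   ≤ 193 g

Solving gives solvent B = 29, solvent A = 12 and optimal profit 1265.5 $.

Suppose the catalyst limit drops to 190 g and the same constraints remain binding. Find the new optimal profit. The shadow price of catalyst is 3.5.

Δb = -3, so new z* = 1265.5 + (3.5)·(-3) = 1265.5 − 10.5 = 1255.

1255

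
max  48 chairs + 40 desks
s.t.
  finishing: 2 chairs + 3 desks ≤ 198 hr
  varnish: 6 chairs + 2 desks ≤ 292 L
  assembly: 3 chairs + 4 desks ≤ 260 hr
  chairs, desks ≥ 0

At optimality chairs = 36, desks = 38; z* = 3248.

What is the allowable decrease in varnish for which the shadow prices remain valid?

Binding constraints: varnish, assembly. The basis is B = [[6,2],[3,4]] with det 18.
Per unit decrease in varnish, x* moves by d = (-0.2222, 0.1667).
The basis stays optimal until chairs reaches 0; allowable decrease = 162 L.

162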